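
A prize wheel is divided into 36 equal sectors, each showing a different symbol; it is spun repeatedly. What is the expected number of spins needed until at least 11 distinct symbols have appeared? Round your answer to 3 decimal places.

With k distinct symbols already seen, the next new one arrives after an expected 36/(36-k) spins.
Sum over k = 0,...,10: E = 36/36 + 36/35 + 36/34 + ... + 36/27 + 36/26 = 12.9096.

12.910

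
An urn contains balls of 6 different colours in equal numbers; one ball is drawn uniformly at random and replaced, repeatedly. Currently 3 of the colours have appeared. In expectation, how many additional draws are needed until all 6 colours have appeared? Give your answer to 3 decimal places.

11.000

The wait to go from k to k+1 distinct colours is geometric with mean 6/(6-k).
Sum over k = 3,...,5: E = 6/3 + 6/2 + 6/1 = 11.0000.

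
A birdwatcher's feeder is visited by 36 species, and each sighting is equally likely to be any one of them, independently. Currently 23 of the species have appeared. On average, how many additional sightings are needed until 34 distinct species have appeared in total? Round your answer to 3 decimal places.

The wait to go from k to k+1 distinct species is geometric with mean 36/(36-k).
Sum over k = 23,...,33: E = 36/13 + 36/12 + 36/11 + ... + 36/4 + 36/3 = 60.4848.

60.485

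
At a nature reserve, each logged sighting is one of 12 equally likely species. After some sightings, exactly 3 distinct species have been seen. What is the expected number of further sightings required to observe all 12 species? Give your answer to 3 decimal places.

33.948

From k distinct to k+1 distinct takes on average 12/(12-k) sightings.
Sum over k = 3,...,11: E = 12/9 + 12/8 + 12/7 + ... + 12/2 + 12/1 = 33.9476.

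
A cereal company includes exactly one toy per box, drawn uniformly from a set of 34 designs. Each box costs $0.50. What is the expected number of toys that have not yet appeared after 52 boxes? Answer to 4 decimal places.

For each toy, P(unseen after 52) = (33/34)^52 = 0.21175.
By linearity of expectation, E[unseen] = 34·(33/34)^52 = 7.19946.

7.1995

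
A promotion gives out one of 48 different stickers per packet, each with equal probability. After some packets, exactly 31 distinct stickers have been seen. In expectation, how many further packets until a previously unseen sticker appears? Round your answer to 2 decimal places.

2.82

Each packet yields a new sticker with probability (48-31)/48 = 17/48, so the wait is geometric with mean 48/17.
E = 48/17 = 2.824.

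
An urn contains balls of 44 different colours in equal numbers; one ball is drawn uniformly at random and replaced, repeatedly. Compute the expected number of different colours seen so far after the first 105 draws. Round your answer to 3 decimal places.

For each colour, P(seen in 105 draws) = 1 - (43/44)^105 = 0.9105.
By linearity of expectation, E[distinct seen] = 44·(1 - (43/44)^105) = 40.0635.

40.064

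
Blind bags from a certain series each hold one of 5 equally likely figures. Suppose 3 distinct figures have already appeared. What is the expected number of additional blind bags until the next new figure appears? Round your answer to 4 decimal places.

The number of blind bags until the next new figure is geometric with success probability 2/5, so its mean is 5/2.
E = 5/2 = 2.50000.

2.5000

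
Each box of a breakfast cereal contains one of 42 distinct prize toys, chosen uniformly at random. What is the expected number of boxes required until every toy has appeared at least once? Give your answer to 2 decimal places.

181.72

The wait to go from k to k+1 distinct toys is geometric with mean 42/(42-k).
E[T] = 42/42 + 42/41 + 42/40 + ... + 42/2 + 42/1 = 42·H_{42}.
H_{42} = 4.327, so E[T] = 181.723.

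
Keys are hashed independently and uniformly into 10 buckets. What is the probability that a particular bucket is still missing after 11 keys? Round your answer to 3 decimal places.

0.314

On each key the fixed bucket fails to appear with probability 9/10.
P(still missing after 11) = (9/10)^11 = 0.3138.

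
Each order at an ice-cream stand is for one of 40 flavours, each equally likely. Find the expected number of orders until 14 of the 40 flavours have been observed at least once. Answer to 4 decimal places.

Going from k to k+1 distinct takes a geometric number of orders with mean 40/(40-k).
Sum over k = 0,...,13: E = 40/40 + 40/39 + 40/38 + ... + 40/28 + 40/27 = 16.96493.

16.9649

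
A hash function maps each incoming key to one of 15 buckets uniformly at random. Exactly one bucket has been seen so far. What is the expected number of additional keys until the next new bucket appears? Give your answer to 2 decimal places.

Each key yields a new bucket with probability (15-1)/15 = 14/15, so the wait is geometric with mean 15/14.
E = 15/14 = 1.071.

1.07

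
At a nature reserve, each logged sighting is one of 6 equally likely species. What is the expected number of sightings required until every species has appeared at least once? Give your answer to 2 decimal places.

The wait to go from k to k+1 distinct species is geometric with mean 6/(6-k).
E[T] = 6/6 + 6/5 + 6/4 + 6/3 + 6/2 + 6/1 = 6·H_{6}.
H_{6} = 2.450, so E[T] = 14.700.

14.70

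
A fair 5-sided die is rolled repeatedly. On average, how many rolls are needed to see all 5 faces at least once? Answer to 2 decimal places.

11.42

Split into phases: going from k distinct to k+1 distinct takes on average 5/(5-k) rolls.
E[T] = 5/5 + 5/4 + 5/3 + 5/2 + 5/1 = 5·H_{5}.
H_{5} = 2.283, so E[T] = 11.417.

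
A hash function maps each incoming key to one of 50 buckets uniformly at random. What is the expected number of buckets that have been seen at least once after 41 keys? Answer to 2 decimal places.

28.16

For each bucket, P(seen in 41 keys) = 1 - (49/50)^41 = 0.563.
By linearity of expectation, E[distinct seen] = 50·(1 - (49/50)^41) = 28.161.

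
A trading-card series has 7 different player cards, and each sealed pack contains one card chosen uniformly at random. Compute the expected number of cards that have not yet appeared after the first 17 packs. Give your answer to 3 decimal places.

For each card, P(unseen after 17) = (6/7)^17 = 0.0728.
By linearity of expectation, E[unseen] = 7·(6/7)^17 = 0.5093.

0.509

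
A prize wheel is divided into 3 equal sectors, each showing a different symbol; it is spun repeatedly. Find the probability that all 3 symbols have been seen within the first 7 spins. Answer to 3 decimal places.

0.826

By inclusion–exclusion over which symbols are missing,
P(all seen) = Σ_{j=0}^{3} (-1)^j C(3,j)((3-j)/3)^7
= 1.0000 - 0.1756 + 0.0014 - 0.0000
= 0.8258.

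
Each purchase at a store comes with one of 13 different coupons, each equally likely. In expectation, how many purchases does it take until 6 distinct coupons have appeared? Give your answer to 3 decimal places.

With k distinct coupons already seen, the next new one arrives after an expected 13/(13-k) purchases.
Sum over k = 0,...,5: E = 13/13 + 13/12 + 13/11 + 13/10 + 13/9 + 13/8 = 7.6346.

7.635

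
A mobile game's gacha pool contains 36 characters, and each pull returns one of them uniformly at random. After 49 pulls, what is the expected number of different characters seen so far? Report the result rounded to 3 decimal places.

26.947

For each character, P(seen in 49 pulls) = 1 - (35/36)^49 = 0.7485.
By linearity of expectation, E[distinct seen] = 36·(1 - (35/36)^49) = 26.9465.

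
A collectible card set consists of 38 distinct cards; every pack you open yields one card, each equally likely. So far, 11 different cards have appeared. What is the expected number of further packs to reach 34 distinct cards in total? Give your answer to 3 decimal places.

From k distinct to k+1 distinct takes on average 38/(38-k) packs.
Sum over k = 11,...,33: E = 38/27 + 38/26 + 38/25 + ... + 38/6 + 38/5 = 68.7087.

68.709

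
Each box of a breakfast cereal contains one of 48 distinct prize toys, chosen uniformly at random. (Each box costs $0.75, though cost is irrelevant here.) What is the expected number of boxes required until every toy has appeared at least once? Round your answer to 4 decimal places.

After k distinct toys have appeared, the next box gives a new one with probability (48-k)/48, so the expected wait for the (k+1)-th is 48/(48-k).
E[T] = 48/48 + 48/47 + 48/46 + ... + 48/2 + 48/1 = 48·H_{48}.
H_{48} = 4.45880, so E[T] = 214.02226.

214.0223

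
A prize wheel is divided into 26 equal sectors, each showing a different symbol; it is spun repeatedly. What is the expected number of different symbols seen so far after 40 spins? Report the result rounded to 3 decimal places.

For each symbol, P(seen in 40 spins) = 1 - (25/26)^40 = 0.7917.
By linearity of expectation, E[distinct seen] = 26·(1 - (25/26)^40) = 20.5845.

20.584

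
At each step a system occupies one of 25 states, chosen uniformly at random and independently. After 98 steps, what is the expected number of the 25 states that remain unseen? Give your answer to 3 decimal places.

For each state, P(unseen after 98) = (24/25)^98 = 0.0183.
By linearity of expectation, E[unseen] = 25·(24/25)^98 = 0.4576.

0.458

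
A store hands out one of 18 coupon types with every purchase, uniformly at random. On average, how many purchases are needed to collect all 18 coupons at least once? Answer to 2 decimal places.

62.91

The wait to go from k to k+1 distinct coupons is geometric with mean 18/(18-k).
E[T] = 18/18 + 18/17 + 18/16 + ... + 18/2 + 18/1 = 18·H_{18}.
H_{18} = 3.495, so E[T] = 62.912.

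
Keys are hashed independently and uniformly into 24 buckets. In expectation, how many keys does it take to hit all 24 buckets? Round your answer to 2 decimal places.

90.62

After k distinct buckets have appeared, the next key gives a new one with probability (24-k)/24, so the expected wait for the (k+1)-th is 24/(24-k).
E[T] = 24/24 + 24/23 + 24/22 + ... + 24/2 + 24/1 = 24·H_{24}.
H_{24} = 3.776, so E[T] = 90.623.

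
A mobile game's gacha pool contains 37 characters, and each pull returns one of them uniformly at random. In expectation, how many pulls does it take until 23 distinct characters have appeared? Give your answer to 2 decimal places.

35.15

Going from k to k+1 distinct takes a geometric number of pulls with mean 37/(37-k).
Sum over k = 0,...,22: E = 37/37 + 37/36 + 37/35 + ... + 37/16 + 37/15 = 35.151.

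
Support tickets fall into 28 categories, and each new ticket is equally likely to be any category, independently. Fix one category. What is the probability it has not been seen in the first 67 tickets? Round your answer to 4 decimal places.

Each ticket misses the fixed category with probability (28-1)/28 = 27/28, independently.
P(still missing after 67) = (27/28)^67 = 0.08745.

0.0875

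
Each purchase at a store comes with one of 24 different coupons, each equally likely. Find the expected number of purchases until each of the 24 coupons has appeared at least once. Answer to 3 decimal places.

90.623

After k distinct coupons have appeared, the next purchase gives a new one with probability (24-k)/24, so the expected wait for the (k+1)-th is 24/(24-k).
E[T] = 24/24 + 24/23 + 24/22 + ... + 24/2 + 24/1 = 24·H_{24}.
H_{24} = 3.7760, so E[T] = 90.6230.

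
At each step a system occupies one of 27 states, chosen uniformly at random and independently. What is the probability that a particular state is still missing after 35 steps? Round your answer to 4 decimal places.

Each step misses the fixed state with probability (27-1)/27 = 26/27, independently.
P(still missing after 35) = (26/27)^35 = 0.26689.

0.2669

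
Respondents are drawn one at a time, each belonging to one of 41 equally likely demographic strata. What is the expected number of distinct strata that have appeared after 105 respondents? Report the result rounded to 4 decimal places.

For each stratum, P(seen in 105 respondents) = 1 - (40/41)^105 = 0.92518.
By linearity of expectation, E[distinct seen] = 41·(1 - (40/41)^105) = 37.93255.

37.9325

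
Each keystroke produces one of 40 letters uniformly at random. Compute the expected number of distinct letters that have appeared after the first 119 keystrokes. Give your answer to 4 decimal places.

38.0339

For each letter, P(seen in 119 keystrokes) = 1 - (39/40)^119 = 0.95085.
By linearity of expectation, E[distinct seen] = 40·(1 - (39/40)^119) = 38.03388.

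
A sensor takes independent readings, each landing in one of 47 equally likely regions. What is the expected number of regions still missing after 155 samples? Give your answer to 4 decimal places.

For each region, P(unseen after 155) = (46/47)^155 = 0.03567.
By linearity of expectation, E[unseen] = 47·(46/47)^155 = 1.67646.

1.6765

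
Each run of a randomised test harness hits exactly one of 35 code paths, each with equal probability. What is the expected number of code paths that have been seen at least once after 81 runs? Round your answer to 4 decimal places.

For each code path, P(seen in 81 runs) = 1 - (34/35)^81 = 0.90444.
By linearity of expectation, E[distinct seen] = 35·(1 - (34/35)^81) = 31.65536.

31.6554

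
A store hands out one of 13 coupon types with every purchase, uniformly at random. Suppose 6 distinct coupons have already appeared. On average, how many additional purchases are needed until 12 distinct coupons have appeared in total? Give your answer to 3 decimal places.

20.707

The wait to go from k to k+1 distinct coupons is geometric with mean 13/(13-k).
Sum over k = 6,...,11: E = 13/7 + 13/6 + 13/5 + 13/4 + 13/3 + 13/2 = 20.7071.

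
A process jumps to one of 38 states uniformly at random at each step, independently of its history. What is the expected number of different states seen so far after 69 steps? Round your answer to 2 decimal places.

31.97

For each state, P(seen in 69 steps) = 1 - (37/38)^69 = 0.841.
By linearity of expectation, E[distinct seen] = 38·(1 - (37/38)^69) = 31.966.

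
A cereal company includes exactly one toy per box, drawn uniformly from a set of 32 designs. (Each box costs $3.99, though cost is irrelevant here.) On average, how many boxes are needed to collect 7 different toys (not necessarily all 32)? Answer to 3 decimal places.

Going from k to k+1 distinct takes a geometric number of boxes with mean 32/(32-k).
Sum over k = 0,...,6: E = 32/32 + 32/31 + 32/30 + ... + 32/27 + 32/26 = 7.7612.

7.761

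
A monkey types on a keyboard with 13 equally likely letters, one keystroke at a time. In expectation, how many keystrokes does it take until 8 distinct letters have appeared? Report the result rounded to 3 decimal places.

Going from k to k+1 distinct takes a geometric number of keystrokes with mean 13/(13-k).
Sum over k = 0,...,7: E = 13/13 + 13/12 + 13/11 + ... + 13/7 + 13/6 = 11.6584.

11.658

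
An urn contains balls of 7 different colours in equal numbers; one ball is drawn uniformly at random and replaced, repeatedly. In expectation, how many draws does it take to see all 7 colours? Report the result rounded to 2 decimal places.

18.15

Split into phases: going from k distinct to k+1 distinct takes on average 7/(7-k) draws.
E[T] = 7/7 + 7/6 + 7/5 + ... + 7/2 + 7/1 = 7·H_{7}.
H_{7} = 2.593, so E[T] = 18.150.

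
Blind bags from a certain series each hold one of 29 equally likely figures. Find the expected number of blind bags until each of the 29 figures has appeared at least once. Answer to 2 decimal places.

114.89

Split into phases: going from k distinct to k+1 distinct takes on average 29/(29-k) blind bags.
E[T] = 29/29 + 29/28 + 29/27 + ... + 29/2 + 29/1 = 29·H_{29}.
H_{29} = 3.962, so E[T] = 114.888.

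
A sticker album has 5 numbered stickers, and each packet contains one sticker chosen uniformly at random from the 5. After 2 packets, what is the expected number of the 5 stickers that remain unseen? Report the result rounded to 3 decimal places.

3.200

For each sticker, P(unseen after 2) = (4/5)^2 = 0.6400.
By linearity of expectation, E[unseen] = 5·(4/5)^2 = 3.2000.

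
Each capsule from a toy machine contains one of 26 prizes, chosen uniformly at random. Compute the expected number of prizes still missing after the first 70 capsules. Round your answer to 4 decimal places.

1.6697

For each prize, P(unseen after 70) = (25/26)^70 = 0.06422.
By linearity of expectation, E[unseen] = 26·(25/26)^70 = 1.66970.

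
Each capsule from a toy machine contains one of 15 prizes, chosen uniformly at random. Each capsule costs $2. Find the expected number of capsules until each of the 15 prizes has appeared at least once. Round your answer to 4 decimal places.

The wait to go from k to k+1 distinct prizes is geometric with mean 15/(15-k).
E[T] = 15/15 + 15/14 + 15/13 + ... + 15/2 + 15/1 = 15·H_{15}.
H_{15} = 3.31823, so E[T] = 49.77343.

49.7734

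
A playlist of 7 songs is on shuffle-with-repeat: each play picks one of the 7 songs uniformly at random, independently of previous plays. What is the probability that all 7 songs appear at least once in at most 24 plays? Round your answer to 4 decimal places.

Let A_i be the event that song i is missing after 24 plays. By inclusion–exclusion on the A_i,
P(all seen) = Σ_{j=0}^{7} (-1)^j C(7,j)((7-j)/7)^24
= 1.00000 - 0.17313 + 0.00653 - 0.00005 + 0.00000 - 0.00000 + 0.00000 - 0.00000
= 0.83335.

0.8334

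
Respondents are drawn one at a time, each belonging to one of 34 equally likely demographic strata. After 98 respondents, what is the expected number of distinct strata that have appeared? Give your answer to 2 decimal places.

For each stratum, P(seen in 98 respondents) = 1 - (33/34)^98 = 0.946.
By linearity of expectation, E[distinct seen] = 34·(1 - (33/34)^98) = 32.176.

32.18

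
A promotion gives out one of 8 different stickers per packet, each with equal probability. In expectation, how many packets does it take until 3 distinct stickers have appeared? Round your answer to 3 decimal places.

3.476

With k distinct stickers already seen, the next new one arrives after an expected 8/(8-k) packets.
Sum over k = 0,...,2: E = 8/8 + 8/7 + 8/6 = 3.4762.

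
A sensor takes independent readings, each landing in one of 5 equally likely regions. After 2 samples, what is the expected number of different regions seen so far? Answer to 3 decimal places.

For each region, P(seen in 2 samples) = 1 - (4/5)^2 = 0.3600.
By linearity of expectation, E[distinct seen] = 5·(1 - (4/5)^2) = 1.8000.

1.800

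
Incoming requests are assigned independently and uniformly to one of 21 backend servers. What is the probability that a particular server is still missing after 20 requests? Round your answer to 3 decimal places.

On each request the fixed server fails to appear with probability 20/21.
P(still missing after 20) = (20/21)^20 = 0.3769.

0.377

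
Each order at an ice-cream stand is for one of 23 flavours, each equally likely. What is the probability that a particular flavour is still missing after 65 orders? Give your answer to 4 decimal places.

Each order misses the fixed flavour with probability (23-1)/23 = 22/23, independently.
P(still missing after 65) = (22/23)^65 = 0.05561.

0.0556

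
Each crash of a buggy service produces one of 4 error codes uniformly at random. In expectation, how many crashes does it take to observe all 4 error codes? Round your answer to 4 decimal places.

8.3333

The wait to go from k to k+1 distinct error codes is geometric with mean 4/(4-k).
E[T] = 4/4 + 4/3 + 4/2 + 4/1 = 4·H_{4}.
H_{4} = 2.08333, so E[T] = 8.33333.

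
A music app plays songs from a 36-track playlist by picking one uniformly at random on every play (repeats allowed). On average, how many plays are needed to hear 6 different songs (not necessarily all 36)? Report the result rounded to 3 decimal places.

With k distinct songs already seen, the next new one arrives after an expected 36/(36-k) plays.
Sum over k = 0,...,5: E = 36/36 + 36/35 + 36/34 + 36/33 + 36/32 + 36/31 = 6.4646.

6.465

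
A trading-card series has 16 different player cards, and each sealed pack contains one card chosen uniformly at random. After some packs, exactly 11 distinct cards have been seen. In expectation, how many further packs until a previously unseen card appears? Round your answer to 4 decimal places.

Each pack yields a new card with probability (16-11)/16 = 5/16, so the wait is geometric with mean 16/5.
E = 16/5 = 3.20000.

3.2000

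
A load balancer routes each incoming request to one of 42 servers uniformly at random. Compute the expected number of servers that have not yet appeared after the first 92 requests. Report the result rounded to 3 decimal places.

For each server, P(unseen after 92) = (41/42)^92 = 0.1089.
By linearity of expectation, E[unseen] = 42·(41/42)^92 = 4.5754.

4.575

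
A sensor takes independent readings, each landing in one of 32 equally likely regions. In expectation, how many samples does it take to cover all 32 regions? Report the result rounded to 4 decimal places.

Split into phases: going from k distinct to k+1 distinct takes on average 32/(32-k) samples.
E[T] = 32/32 + 32/31 + 32/30 + ... + 32/2 + 32/1 = 32·H_{32}.
H_{32} = 4.05850, so E[T] = 129.87185.

129.8718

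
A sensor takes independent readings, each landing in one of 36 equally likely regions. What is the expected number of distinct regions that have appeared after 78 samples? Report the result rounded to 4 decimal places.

For each region, P(seen in 78 samples) = 1 - (35/36)^78 = 0.88890.
By linearity of expectation, E[distinct seen] = 36·(1 - (35/36)^78) = 32.00042.

32.0004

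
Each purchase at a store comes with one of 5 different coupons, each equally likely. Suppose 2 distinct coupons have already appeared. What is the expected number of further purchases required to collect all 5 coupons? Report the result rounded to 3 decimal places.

With k distinct coupons already seen, the next new one takes an expected 5/(5-k) purchases.
Sum over k = 2,...,4: E = 5/3 + 5/2 + 5/1 = 9.1667.

9.167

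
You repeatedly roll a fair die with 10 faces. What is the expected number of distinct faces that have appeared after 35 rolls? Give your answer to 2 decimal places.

9.75

For each face, P(seen in 35 rolls) = 1 - (9/10)^35 = 0.975.
By linearity of expectation, E[distinct seen] = 10·(1 - (9/10)^35) = 9.750.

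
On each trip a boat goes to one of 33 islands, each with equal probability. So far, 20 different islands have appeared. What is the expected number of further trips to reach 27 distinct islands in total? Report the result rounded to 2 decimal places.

24.09

The wait to go from k to k+1 distinct islands is geometric with mean 33/(33-k).
Sum over k = 20,...,26: E = 33/13 + 33/12 + 33/11 + ... + 33/8 + 33/7 = 24.094.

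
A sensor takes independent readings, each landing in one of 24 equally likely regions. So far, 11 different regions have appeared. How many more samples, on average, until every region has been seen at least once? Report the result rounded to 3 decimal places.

76.323

With k distinct regions already seen, the next new one takes an expected 24/(24-k) samples.
Sum over k = 11,...,23: E = 24/13 + 24/12 + 24/11 + ... + 24/2 + 24/1 = 76.3232.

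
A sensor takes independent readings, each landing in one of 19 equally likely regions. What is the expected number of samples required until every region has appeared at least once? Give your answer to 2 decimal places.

After k distinct regions have appeared, the next sample gives a new one with probability (19-k)/19, so the expected wait for the (k+1)-th is 19/(19-k).
E[T] = 19/19 + 19/18 + 19/17 + ... + 19/2 + 19/1 = 19·H_{19}.
H_{19} = 3.548, so E[T] = 67.407.

67.41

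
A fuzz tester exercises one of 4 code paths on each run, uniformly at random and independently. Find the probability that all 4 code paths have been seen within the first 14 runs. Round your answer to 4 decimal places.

By inclusion–exclusion over which code paths are missing,
P(all seen) = Σ_{j=0}^{4} (-1)^j C(4,j)((4-j)/4)^14
= 1.00000 - 0.07127 + 0.00037 - 0.00000 + 0.00000
= 0.92909.

0.9291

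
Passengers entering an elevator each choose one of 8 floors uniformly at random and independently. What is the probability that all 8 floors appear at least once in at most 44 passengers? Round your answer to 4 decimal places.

Let A_i be the event that floor i is missing after 44 passengers. By inclusion–exclusion on the A_i,
P(all seen) = Σ_{j=0}^{8} (-1)^j C(8,j)((8-j)/8)^44
= 1.00000 - 0.02246 + 0.00009 - 0.00000 + 0.00000 - 0.00000 + 0.00000 - 0.00000 + 0.00000
= 0.97763.

0.9776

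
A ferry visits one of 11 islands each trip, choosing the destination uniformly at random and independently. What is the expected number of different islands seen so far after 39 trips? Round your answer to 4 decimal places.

10.7327

For each island, P(seen in 39 trips) = 1 - (10/11)^39 = 0.97570.
By linearity of expectation, E[distinct seen] = 11·(1 - (10/11)^39) = 10.73265.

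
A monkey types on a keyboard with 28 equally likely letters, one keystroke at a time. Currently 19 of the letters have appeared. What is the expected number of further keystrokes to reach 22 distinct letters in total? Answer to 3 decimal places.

10.611

With k distinct letters already seen, the next new one takes an expected 28/(28-k) keystrokes.
Sum over k = 19,...,21: E = 28/9 + 28/8 + 28/7 = 10.6111.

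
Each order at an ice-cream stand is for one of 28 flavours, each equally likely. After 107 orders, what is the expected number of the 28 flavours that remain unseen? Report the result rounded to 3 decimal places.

For each flavour, P(unseen after 107) = (27/28)^107 = 0.0204.
By linearity of expectation, E[unseen] = 28·(27/28)^107 = 0.5717.

0.572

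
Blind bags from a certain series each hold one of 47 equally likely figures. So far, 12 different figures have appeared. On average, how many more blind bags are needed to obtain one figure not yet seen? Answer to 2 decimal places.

Each blind bag yields a new figure with probability (47-12)/47 = 35/47, so the wait is geometric with mean 47/35.
E = 47/35 = 1.343.

1.34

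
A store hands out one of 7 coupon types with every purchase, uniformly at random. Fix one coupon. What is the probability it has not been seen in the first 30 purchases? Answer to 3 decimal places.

0.010

On each purchase the fixed coupon fails to appear with probability 6/7.
P(still missing after 30) = (6/7)^30 = 0.0098.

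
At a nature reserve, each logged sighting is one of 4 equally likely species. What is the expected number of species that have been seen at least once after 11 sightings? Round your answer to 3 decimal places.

For each species, P(seen in 11 sightings) = 1 - (3/4)^11 = 0.9578.
By linearity of expectation, E[distinct seen] = 4·(1 - (3/4)^11) = 3.8311.

3.831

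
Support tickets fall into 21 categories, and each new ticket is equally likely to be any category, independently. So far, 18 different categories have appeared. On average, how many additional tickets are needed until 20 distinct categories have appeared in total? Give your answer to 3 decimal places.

17.500

From k distinct to k+1 distinct takes on average 21/(21-k) tickets.
Sum over k = 18,...,19: E = 21/3 + 21/2 = 17.5000.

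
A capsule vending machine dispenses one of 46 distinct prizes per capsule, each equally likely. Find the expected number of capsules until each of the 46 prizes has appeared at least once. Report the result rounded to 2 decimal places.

Split into phases: going from k distinct to k+1 distinct takes on average 46/(46-k) capsules.
E[T] = 46/46 + 46/45 + 46/44 + ... + 46/2 + 46/1 = 46·H_{46}.
H_{46} = 4.417, so E[T] = 203.168.

203.17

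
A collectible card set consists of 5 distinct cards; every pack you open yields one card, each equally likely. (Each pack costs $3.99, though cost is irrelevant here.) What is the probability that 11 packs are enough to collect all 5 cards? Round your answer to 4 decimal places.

Let A_i be the event that card i is missing after 11 packs. By inclusion–exclusion on the A_i,
P(all seen) = Σ_{j=0}^{5} (-1)^j C(5,j)((5-j)/5)^11
= 1.00000 - 0.42950 + 0.03628 - 0.00042 + 0.00000 - 0.00000
= 0.60636.

0.6064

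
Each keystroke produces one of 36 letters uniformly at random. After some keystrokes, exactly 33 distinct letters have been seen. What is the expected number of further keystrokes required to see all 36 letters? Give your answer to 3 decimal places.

With k distinct letters already seen, the next new one takes an expected 36/(36-k) keystrokes.
Sum over k = 33,...,35: E = 36/3 + 36/2 + 36/1 = 66.0000.

66.000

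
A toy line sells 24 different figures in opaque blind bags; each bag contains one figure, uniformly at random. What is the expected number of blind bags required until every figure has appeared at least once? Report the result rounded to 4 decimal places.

90.6230

After k distinct figures have appeared, the next blind bag gives a new one with probability (24-k)/24, so the expected wait for the (k+1)-th is 24/(24-k).
E[T] = 24/24 + 24/23 + 24/22 + ... + 24/2 + 24/1 = 24·H_{24}.
H_{24} = 3.77596, so E[T] = 90.62300.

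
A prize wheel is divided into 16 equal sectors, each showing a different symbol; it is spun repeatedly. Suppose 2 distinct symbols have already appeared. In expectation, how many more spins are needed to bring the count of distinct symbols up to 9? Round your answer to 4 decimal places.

10.5393

With k distinct symbols already seen, the next new one takes an expected 16/(16-k) spins.
Sum over k = 2,...,8: E = 16/14 + 16/13 + 16/12 + ... + 16/9 + 16/8 = 10.53928.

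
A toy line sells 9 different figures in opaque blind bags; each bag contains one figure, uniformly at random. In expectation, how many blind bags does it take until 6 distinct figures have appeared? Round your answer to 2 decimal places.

With k distinct figures already seen, the next new one arrives after an expected 9/(9-k) blind bags.
Sum over k = 0,...,5: E = 9/9 + 9/8 + 9/7 + 9/6 + 9/5 + 9/4 = 8.961.

8.96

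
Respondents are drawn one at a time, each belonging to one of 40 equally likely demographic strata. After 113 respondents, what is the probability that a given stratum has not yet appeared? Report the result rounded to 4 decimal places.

0.0572

Each respondent misses the fixed stratum with probability (40-1)/40 = 39/40, independently.
P(still missing after 113) = (39/40)^113 = 0.05722.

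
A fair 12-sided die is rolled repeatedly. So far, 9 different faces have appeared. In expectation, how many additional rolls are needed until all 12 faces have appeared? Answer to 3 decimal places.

The wait to go from k to k+1 distinct faces is geometric with mean 12/(12-k).
Sum over k = 9,...,11: E = 12/3 + 12/2 + 12/1 = 22.0000.

22.000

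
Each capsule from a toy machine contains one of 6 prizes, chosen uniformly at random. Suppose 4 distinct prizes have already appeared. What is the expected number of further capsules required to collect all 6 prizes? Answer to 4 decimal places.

9.0000

From k distinct to k+1 distinct takes on average 6/(6-k) capsules.
Sum over k = 4,...,5: E = 6/2 + 6/1 = 9.00000.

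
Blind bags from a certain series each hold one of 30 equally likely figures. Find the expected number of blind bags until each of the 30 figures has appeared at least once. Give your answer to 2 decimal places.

After k distinct figures have appeared, the next blind bag gives a new one with probability (30-k)/30, so the expected wait for the (k+1)-th is 30/(30-k).
E[T] = 30/30 + 30/29 + 30/28 + ... + 30/2 + 30/1 = 30·H_{30}.
H_{30} = 3.995, so E[T] = 119.850.

119.85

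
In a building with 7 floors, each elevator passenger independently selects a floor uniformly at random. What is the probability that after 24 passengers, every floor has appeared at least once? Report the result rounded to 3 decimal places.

Let A_i be the event that floor i is missing after 24 passengers. By inclusion–exclusion on the A_i,
P(all seen) = Σ_{j=0}^{7} (-1)^j C(7,j)((7-j)/7)^24
= 1.0000 - 0.1731 + 0.0065 - 0.0001 + 0.0000 - 0.0000 + 0.0000 - 0.0000
= 0.8334.

0.833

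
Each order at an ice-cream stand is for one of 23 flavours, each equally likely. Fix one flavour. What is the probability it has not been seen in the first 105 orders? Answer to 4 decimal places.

0.0094

On each order the fixed flavour fails to appear with probability 22/23.
P(still missing after 105) = (22/23)^105 = 0.00940.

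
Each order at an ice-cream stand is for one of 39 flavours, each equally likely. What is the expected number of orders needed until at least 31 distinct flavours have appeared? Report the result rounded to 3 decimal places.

With k distinct flavours already seen, the next new one arrives after an expected 39/(39-k) orders.
Sum over k = 0,...,30: E = 39/39 + 39/38 + 39/37 + ... + 39/10 + 39/9 = 59.8917.

59.892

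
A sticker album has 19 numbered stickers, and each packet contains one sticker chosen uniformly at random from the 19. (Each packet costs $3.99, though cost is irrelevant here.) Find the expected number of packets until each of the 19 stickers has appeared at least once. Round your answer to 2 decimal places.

Split into phases: going from k distinct to k+1 distinct takes on average 19/(19-k) packets.
E[T] = 19/19 + 19/18 + 19/17 + ... + 19/2 + 19/1 = 19·H_{19}.
H_{19} = 3.548, so E[T] = 67.407.

67.41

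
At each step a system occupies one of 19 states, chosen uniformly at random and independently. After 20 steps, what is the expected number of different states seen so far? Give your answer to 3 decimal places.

For each state, P(seen in 20 steps) = 1 - (18/19)^20 = 0.6609.
By linearity of expectation, E[distinct seen] = 19·(1 - (18/19)^20) = 12.5564.

12.556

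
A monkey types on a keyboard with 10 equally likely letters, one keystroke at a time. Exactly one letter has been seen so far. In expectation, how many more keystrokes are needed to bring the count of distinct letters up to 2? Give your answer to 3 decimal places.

1.111

With k distinct letters already seen, the next new one takes an expected 10/(10-k) keystrokes.
Only the k = 1 term is needed: E = 10/9 = 1.1111.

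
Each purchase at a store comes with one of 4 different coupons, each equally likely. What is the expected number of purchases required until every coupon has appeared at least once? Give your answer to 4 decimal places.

8.3333

After k distinct coupons have appeared, the next purchase gives a new one with probability (4-k)/4, so the expected wait for the (k+1)-th is 4/(4-k).
E[T] = 4/4 + 4/3 + 4/2 + 4/1 = 4·H_{4}.
H_{4} = 2.08333, so E[T] = 8.33333.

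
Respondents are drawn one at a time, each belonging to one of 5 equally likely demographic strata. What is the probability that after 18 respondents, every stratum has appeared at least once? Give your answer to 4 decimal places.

0.9109

By inclusion–exclusion over which strata are missing,
P(all seen) = Σ_{j=0}^{5} (-1)^j C(5,j)((5-j)/5)^18
= 1.00000 - 0.09007 + 0.00102 - 0.00000 + 0.00000 - 0.00000
= 0.91094.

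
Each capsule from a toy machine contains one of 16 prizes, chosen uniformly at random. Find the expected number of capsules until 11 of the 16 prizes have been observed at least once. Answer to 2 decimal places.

17.56

Going from k to k+1 distinct takes a geometric number of capsules with mean 16/(16-k).
Sum over k = 0,...,10: E = 16/16 + 16/15 + 16/14 + ... + 16/7 + 16/6 = 17.558.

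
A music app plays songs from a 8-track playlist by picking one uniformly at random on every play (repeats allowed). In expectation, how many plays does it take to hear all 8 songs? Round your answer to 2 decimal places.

21.74

After k distinct songs have appeared, the next play gives a new one with probability (8-k)/8, so the expected wait for the (k+1)-th is 8/(8-k).
E[T] = 8/8 + 8/7 + 8/6 + ... + 8/2 + 8/1 = 8·H_{8}.
H_{8} = 2.718, so E[T] = 21.743.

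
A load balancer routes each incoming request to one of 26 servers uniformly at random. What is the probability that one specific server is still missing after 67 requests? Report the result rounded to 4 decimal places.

0.0722

On each request the fixed server fails to appear with probability 25/26.
P(still missing after 67) = (25/26)^67 = 0.07224.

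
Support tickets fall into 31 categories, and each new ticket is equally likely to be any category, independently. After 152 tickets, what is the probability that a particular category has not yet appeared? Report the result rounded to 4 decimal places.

Each ticket misses the fixed category with probability (31-1)/31 = 30/31, independently.
P(still missing after 152) = (30/31)^152 = 0.00685.

0.0068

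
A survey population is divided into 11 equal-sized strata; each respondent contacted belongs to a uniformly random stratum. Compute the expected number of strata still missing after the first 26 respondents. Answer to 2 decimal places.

0.92

For each stratum, P(unseen after 26) = (10/11)^26 = 0.084.
By linearity of expectation, E[unseen] = 11·(10/11)^26 = 0.923.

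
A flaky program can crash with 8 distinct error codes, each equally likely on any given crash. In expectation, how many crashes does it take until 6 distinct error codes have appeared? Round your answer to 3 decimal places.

With k distinct error codes already seen, the next new one arrives after an expected 8/(8-k) crashes.
Sum over k = 0,...,5: E = 8/8 + 8/7 + 8/6 + 8/5 + 8/4 + 8/3 = 9.7429.

9.743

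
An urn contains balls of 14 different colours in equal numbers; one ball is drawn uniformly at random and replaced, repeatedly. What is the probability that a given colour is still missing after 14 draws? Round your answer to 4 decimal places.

On each draw the fixed colour fails to appear with probability 13/14.
P(still missing after 14) = (13/14)^14 = 0.35434.

0.3543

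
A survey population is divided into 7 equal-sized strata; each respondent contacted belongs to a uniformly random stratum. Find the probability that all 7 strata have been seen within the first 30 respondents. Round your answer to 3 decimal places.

0.932

Let A_i be the event that stratum i is missing after 30 respondents. By inclusion–exclusion on the A_i,
P(all seen) = Σ_{j=0}^{7} (-1)^j C(7,j)((7-j)/7)^30
= 1.0000 - 0.0687 + 0.0009 - 0.0000 + 0.0000 - 0.0000 + 0.0000 - 0.0000
= 0.9322.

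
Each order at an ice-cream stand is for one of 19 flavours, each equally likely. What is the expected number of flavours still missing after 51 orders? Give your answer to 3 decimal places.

For each flavour, P(unseen after 51) = (18/19)^51 = 0.0635.
By linearity of expectation, E[unseen] = 19·(18/19)^51 = 1.2056.

1.206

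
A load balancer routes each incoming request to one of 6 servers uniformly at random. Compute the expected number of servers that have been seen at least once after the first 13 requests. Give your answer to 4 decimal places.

For each server, P(seen in 13 requests) = 1 - (5/6)^13 = 0.90654.
By linearity of expectation, E[distinct seen] = 6·(1 - (5/6)^13) = 5.43922.

5.4392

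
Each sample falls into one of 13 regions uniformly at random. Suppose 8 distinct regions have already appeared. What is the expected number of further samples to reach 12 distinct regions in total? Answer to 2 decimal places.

The wait to go from k to k+1 distinct regions is geometric with mean 13/(13-k).
Sum over k = 8,...,11: E = 13/5 + 13/4 + 13/3 + 13/2 = 16.683.

16.68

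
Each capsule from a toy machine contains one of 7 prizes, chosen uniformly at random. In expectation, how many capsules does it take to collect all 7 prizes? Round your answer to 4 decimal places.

18.1500

After k distinct prizes have appeared, the next capsule gives a new one with probability (7-k)/7, so the expected wait for the (k+1)-th is 7/(7-k).
E[T] = 7/7 + 7/6 + 7/5 + ... + 7/2 + 7/1 = 7·H_{7}.
H_{7} = 2.59286, so E[T] = 18.15000.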